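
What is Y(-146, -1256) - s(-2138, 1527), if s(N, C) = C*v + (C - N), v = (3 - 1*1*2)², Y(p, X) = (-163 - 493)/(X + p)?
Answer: -3639264/701 ≈ -5191.5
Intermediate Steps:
Y(p, X) = -656/(X + p)
v = 1 (v = (3 - 1*2)² = (3 - 2)² = 1² = 1)
s(N, C) = -N + 2*C (s(N, C) = C*1 + (C - N) = C + (C - N) = -N + 2*C)
Y(-146, -1256) - s(-2138, 1527) = -656/(-1256 - 146) - (-1*(-2138) + 2*1527) = -656/(-1402) - (2138 + 3054) = -656*(-1/1402) - 1*5192 = 328/701 - 5192 = -3639264/701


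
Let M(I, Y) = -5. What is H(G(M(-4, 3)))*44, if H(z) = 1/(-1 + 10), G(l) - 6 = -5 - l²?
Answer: 44/9 ≈ 4.8889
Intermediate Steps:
G(l) = 1 - l² (G(l) = 6 + (-5 - l²) = 1 - l²)
H(z) = ⅑ (H(z) = 1/9 = ⅑)
H(G(M(-4, 3)))*44 = (⅑)*44 = 44/9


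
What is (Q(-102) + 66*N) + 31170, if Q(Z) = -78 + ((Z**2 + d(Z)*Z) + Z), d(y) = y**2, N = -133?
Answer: -1028592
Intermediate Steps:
Q(Z) = -78 + Z + Z**2 + Z**3 (Q(Z) = -78 + ((Z**2 + Z**2*Z) + Z) = -78 + ((Z**2 + Z**3) + Z) = -78 + (Z + Z**2 + Z**3) = -78 + Z + Z**2 + Z**3)
(Q(-102) + 66*N) + 31170 = ((-78 - 102 + (-102)**2 + (-102)**3) + 66*(-133)) + 31170 = ((-78 - 102 + 10404 - 1061208) - 8778) + 31170 = (-1050984 - 8778) + 31170 = -1059762 + 31170 = -1028592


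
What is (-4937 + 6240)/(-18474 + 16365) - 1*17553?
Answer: -37020580/2109 ≈ -17554.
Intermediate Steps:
(-4937 + 6240)/(-18474 + 16365) - 1*17553 = 1303/(-2109) - 17553 = 1303*(-1/2109) - 17553 = -1303/2109 - 17553 = -37020580/2109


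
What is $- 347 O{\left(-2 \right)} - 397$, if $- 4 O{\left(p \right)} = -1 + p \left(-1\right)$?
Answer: $- \frac{1241}{4} \approx -310.25$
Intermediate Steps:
$O{\left(p \right)} = \frac{1}{4} + \frac{p}{4}$ ($O{\left(p \right)} = - \frac{-1 + p \left(-1\right)}{4} = - \frac{-1 - p}{4} = \frac{1}{4} + \frac{p}{4}$)
$- 347 O{\left(-2 \right)} - 397 = - 347 \left(\frac{1}{4} + \frac{1}{4} \left(-2\right)\right) - 397 = - 347 \left(\frac{1}{4} - \frac{1}{2}\right) - 397 = \left(-347\right) \left(- \frac{1}{4}\right) - 397 = \frac{347}{4} - 397 = - \frac{1241}{4}$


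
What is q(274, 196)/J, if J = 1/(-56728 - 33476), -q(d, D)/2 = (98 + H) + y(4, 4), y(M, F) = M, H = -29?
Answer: 13169784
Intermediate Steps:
q(d, D) = -146 (q(d, D) = -2*((98 - 29) + 4) = -2*(69 + 4) = -2*73 = -146)
J = -1/90204 (J = 1/(-90204) = -1/90204 ≈ -1.1086e-5)
q(274, 196)/J = -146/(-1/90204) = -146*(-90204) = 13169784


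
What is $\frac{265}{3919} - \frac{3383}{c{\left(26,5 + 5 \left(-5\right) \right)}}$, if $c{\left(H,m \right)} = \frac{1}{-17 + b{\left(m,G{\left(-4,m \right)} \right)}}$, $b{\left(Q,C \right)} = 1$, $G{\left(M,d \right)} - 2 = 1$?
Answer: $\frac{212127897}{3919} \approx 54128.0$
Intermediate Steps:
$G{\left(M,d \right)} = 3$ ($G{\left(M,d \right)} = 2 + 1 = 3$)
$c{\left(H,m \right)} = - \frac{1}{16}$ ($c{\left(H,m \right)} = \frac{1}{-17 + 1} = \frac{1}{-16} = - \frac{1}{16}$)
$\frac{265}{3919} - \frac{3383}{c{\left(26,5 + 5 \left(-5\right) \right)}} = \frac{265}{3919} - \frac{3383}{- \frac{1}{16}} = 265 \cdot \frac{1}{3919} - -54128 = \frac{265}{3919} + 54128 = \frac{212127897}{3919}$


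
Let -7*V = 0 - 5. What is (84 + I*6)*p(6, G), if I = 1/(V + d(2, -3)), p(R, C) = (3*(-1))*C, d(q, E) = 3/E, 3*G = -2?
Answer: 126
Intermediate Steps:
G = -⅔ (G = (⅓)*(-2) = -⅔ ≈ -0.66667)
V = 5/7 (V = -(0 - 5)/7 = -⅐*(-5) = 5/7 ≈ 0.71429)
p(R, C) = -3*C
I = -7/2 (I = 1/(5/7 + 3/(-3)) = 1/(5/7 + 3*(-⅓)) = 1/(5/7 - 1) = 1/(-2/7) = -7/2 ≈ -3.5000)
(84 + I*6)*p(6, G) = (84 - 7/2*6)*(-3*(-⅔)) = (84 - 21)*2 = 63*2 = 126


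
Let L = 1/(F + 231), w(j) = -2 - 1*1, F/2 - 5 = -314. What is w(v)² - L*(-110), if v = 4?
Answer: 3373/387 ≈ 8.7158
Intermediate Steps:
F = -618 (F = 10 + 2*(-314) = 10 - 628 = -618)
w(j) = -3 (w(j) = -2 - 1 = -3)
L = -1/387 (L = 1/(-618 + 231) = 1/(-387) = -1/387 ≈ -0.0025840)
w(v)² - L*(-110) = (-3)² - 1*(-1/387)*(-110) = 9 + (1/387)*(-110) = 9 - 110/387 = 3373/387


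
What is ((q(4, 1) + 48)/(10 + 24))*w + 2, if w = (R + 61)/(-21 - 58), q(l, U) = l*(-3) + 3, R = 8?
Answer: 2681/2686 ≈ 0.99814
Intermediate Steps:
q(l, U) = 3 - 3*l (q(l, U) = -3*l + 3 = 3 - 3*l)
w = -69/79 (w = (8 + 61)/(-21 - 58) = 69/(-79) = 69*(-1/79) = -69/79 ≈ -0.87342)
((q(4, 1) + 48)/(10 + 24))*w + 2 = (((3 - 3*4) + 48)/(10 + 24))*(-69/79) + 2 = (((3 - 12) + 48)/34)*(-69/79) + 2 = ((-9 + 48)*(1/34))*(-69/79) + 2 = (39*(1/34))*(-69/79) + 2 = (39/34)*(-69/79) + 2 = -2691/2686 + 2 = 2681/2686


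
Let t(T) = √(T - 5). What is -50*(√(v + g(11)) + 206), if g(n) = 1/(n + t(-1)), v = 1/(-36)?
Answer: -10300 - 25*√((25 - I*√6)/(11 + I*√6))/3 ≈ -10312.0 + 1.9624*I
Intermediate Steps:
v = -1/36 ≈ -0.027778
t(T) = √(-5 + T)
g(n) = 1/(n + I*√6) (g(n) = 1/(n + √(-5 - 1)) = 1/(n + √(-6)) = 1/(n + I*√6))
-50*(√(v + g(11)) + 206) = -50*(√(-1/36 + 1/(11 + I*√6)) + 206) = -50*(206 + √(-1/36 + 1/(11 + I*√6))) = -10300 - 50*√(-1/36 + 1/(11 + I*√6))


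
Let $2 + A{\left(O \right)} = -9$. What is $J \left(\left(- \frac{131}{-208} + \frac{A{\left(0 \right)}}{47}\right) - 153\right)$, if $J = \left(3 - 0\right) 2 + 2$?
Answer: $- \frac{1491859}{1222} \approx -1220.8$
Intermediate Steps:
$A{\left(O \right)} = -11$ ($A{\left(O \right)} = -2 - 9 = -11$)
$J = 8$ ($J = \left(3 + 0\right) 2 + 2 = 3 \cdot 2 + 2 = 6 + 2 = 8$)
$J \left(\left(- \frac{131}{-208} + \frac{A{\left(0 \right)}}{47}\right) - 153\right) = 8 \left(\left(- \frac{131}{-208} - \frac{11}{47}\right) - 153\right) = 8 \left(\left(\left(-131\right) \left(- \frac{1}{208}\right) - \frac{11}{47}\right) - 153\right) = 8 \left(\left(\frac{131}{208} - \frac{11}{47}\right) - 153\right) = 8 \left(\frac{3869}{9776} - 153\right) = 8 \left(- \frac{1491859}{9776}\right) = - \frac{1491859}{1222}$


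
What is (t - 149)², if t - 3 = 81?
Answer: 4225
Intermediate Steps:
t = 84 (t = 3 + 81 = 84)
(t - 149)² = (84 - 149)² = (-65)² = 4225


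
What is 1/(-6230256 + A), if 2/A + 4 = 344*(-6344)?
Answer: -1091170/6798268439521 ≈ -1.6051e-7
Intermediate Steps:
A = -1/1091170 (A = 2/(-4 + 344*(-6344)) = 2/(-4 - 2182336) = 2/(-2182340) = 2*(-1/2182340) = -1/1091170 ≈ -9.1645e-7)
1/(-6230256 + A) = 1/(-6230256 - 1/1091170) = 1/(-6798268439521/1091170) = -1091170/6798268439521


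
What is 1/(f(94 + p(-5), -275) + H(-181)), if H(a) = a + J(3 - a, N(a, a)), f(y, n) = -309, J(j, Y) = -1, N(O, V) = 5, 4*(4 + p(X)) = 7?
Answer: -1/491 ≈ -0.0020367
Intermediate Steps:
p(X) = -9/4 (p(X) = -4 + (1/4)*7 = -4 + 7/4 = -9/4)
H(a) = -1 + a (H(a) = a - 1 = -1 + a)
1/(f(94 + p(-5), -275) + H(-181)) = 1/(-309 + (-1 - 181)) = 1/(-309 - 182) = 1/(-491) = -1/491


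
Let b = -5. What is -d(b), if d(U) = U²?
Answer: -25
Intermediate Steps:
-d(b) = -1*(-5)² = -1*25 = -25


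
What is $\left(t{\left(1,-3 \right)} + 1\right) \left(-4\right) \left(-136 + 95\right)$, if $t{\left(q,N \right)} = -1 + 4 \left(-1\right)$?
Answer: $-656$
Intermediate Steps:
$t{\left(q,N \right)} = -5$ ($t{\left(q,N \right)} = -1 - 4 = -5$)
$\left(t{\left(1,-3 \right)} + 1\right) \left(-4\right) \left(-136 + 95\right) = \left(-5 + 1\right) \left(-4\right) \left(-136 + 95\right) = \left(-4\right) \left(-4\right) \left(-41\right) = 16 \left(-41\right) = -656$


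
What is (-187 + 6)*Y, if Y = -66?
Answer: 11946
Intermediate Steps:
(-187 + 6)*Y = (-187 + 6)*(-66) = -181*(-66) = 11946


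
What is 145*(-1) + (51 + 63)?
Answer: -31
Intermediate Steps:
145*(-1) + (51 + 63) = -145 + 114 = -31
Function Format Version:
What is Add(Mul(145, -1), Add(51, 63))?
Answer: -31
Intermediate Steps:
Add(Mul(145, -1), Add(51, 63)) = Add(-145, 114) = -31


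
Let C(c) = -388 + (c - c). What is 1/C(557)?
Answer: -1/388 ≈ -0.0025773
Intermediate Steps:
C(c) = -388 (C(c) = -388 + 0 = -388)
1/C(557) = 1/(-388) = -1/388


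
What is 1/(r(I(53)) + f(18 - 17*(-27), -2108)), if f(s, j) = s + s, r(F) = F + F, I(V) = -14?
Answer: 1/926 ≈ 0.0010799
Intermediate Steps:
r(F) = 2*F
f(s, j) = 2*s
1/(r(I(53)) + f(18 - 17*(-27), -2108)) = 1/(2*(-14) + 2*(18 - 17*(-27))) = 1/(-28 + 2*(18 + 459)) = 1/(-28 + 2*477) = 1/(-28 + 954) = 1/926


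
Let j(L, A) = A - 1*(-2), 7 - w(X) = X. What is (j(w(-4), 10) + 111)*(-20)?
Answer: -2460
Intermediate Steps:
w(X) = 7 - X
j(L, A) = 2 + A (j(L, A) = A + 2 = 2 + A)
(j(w(-4), 10) + 111)*(-20) = ((2 + 10) + 111)*(-20) = (12 + 111)*(-20) = 123*(-20) = -2460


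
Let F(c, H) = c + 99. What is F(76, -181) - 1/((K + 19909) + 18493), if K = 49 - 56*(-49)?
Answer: 7209124/41195 ≈ 175.00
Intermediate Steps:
F(c, H) = 99 + c
K = 2793 (K = 49 + 2744 = 2793)
F(76, -181) - 1/((K + 19909) + 18493) = (99 + 76) - 1/((2793 + 19909) + 18493) = 175 - 1/(22702 + 18493) = 175 - 1/41195 = 7209124/41195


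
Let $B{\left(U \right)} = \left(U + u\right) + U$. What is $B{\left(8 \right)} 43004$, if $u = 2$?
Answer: $774072$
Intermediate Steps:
$B{\left(U \right)} = 2 + 2 U$ ($B{\left(U \right)} = \left(U + 2\right) + U = \left(2 + U\right) + U = 2 + 2 U$)
$B{\left(8 \right)} 43004 = \left(2 + 2 \cdot 8\right) 43004 = \left(2 + 16\right) 43004 = 18 \cdot 43004 = 774072$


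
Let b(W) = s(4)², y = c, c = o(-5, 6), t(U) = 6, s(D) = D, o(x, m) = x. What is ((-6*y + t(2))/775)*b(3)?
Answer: 576/775 ≈ 0.74323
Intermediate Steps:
c = -5
y = -5
b(W) = 16 (b(W) = 4² = 16)
((-6*y + t(2))/775)*b(3) = ((-6*(-5) + 6)/775)*16 = ((30 + 6)*(1/775))*16 = (36*(1/775))*16 = (36/775)*16 = 576/775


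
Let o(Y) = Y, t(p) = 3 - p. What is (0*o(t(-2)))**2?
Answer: 0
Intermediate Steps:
(0*o(t(-2)))**2 = (0*(3 - 1*(-2)))**2 = (0*(3 + 2))**2 = (0*5)**2 = 0**2 = 0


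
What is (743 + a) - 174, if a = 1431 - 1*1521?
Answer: 479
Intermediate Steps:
a = -90 (a = 1431 - 1521 = -90)
(743 + a) - 174 = (743 - 90) - 174 = 653 - 174 = 479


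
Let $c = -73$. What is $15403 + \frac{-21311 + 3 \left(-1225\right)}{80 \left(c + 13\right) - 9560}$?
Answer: $\frac{110606033}{7180} \approx 15405.0$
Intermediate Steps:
$15403 + \frac{-21311 + 3 \left(-1225\right)}{80 \left(c + 13\right) - 9560} = 15403 + \frac{-21311 + 3 \left(-1225\right)}{80 \left(-73 + 13\right) - 9560} = 15403 + \frac{-21311 - 3675}{80 \left(-60\right) - 9560} = 15403 - \frac{24986}{-4800 - 9560} = 15403 - \frac{24986}{-14360} = 15403 - - \frac{12493}{7180} = 15403 + \frac{12493}{7180} = \frac{110606033}{7180}$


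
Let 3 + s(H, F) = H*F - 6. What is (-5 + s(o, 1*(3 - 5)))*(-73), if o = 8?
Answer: 2190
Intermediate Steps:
s(H, F) = -9 + F*H (s(H, F) = -3 + (H*F - 6) = -3 + (F*H - 6) = -3 + (-6 + F*H) = -9 + F*H)
(-5 + s(o, 1*(3 - 5)))*(-73) = (-5 + (-9 + (1*(3 - 5))*8))*(-73) = (-5 + (-9 + (1*(-2))*8))*(-73) = (-5 + (-9 - 2*8))*(-73) = (-5 + (-9 - 16))*(-73) = (-5 - 25)*(-73) = -30*(-73) = 2190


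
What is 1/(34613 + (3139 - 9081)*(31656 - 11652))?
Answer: -1/118829155 ≈ -8.4154e-9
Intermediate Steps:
1/(34613 + (3139 - 9081)*(31656 - 11652)) = 1/(34613 - 5942*20004) = 1/(34613 - 118863768) = 1/(-118829155) = -1/118829155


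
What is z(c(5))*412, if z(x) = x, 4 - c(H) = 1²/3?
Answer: 4532/3 ≈ 1510.7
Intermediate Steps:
c(H) = 11/3 (c(H) = 4 - 1²/3 = 4 - 1/3 = 4 - 1*⅓ = 4 - ⅓ = 11/3)
z(c(5))*412 = (11/3)*412 = 4532/3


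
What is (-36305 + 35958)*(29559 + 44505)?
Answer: -25700208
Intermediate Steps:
(-36305 + 35958)*(29559 + 44505) = -347*74064 = -25700208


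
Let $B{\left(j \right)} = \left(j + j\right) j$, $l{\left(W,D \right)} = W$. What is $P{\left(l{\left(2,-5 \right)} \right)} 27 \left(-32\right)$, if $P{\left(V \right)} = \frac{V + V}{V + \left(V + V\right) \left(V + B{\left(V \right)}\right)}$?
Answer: $- \frac{576}{7} \approx -82.286$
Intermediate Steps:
$B{\left(j \right)} = 2 j^{2}$ ($B{\left(j \right)} = 2 j j = 2 j^{2}$)
$P{\left(V \right)} = \frac{2 V}{V + 2 V \left(V + 2 V^{2}\right)}$ ($P{\left(V \right)} = \frac{V + V}{V + \left(V + V\right) \left(V + 2 V^{2}\right)} = \frac{2 V}{V + 2 V \left(V + 2 V^{2}\right)}$)
$P{\left(l{\left(2,-5 \right)} \right)} 27 \left(-32\right) = \frac{2}{1 + 2 \cdot 2 + 4 \cdot 2^{2}} \cdot 27 \left(-32\right) = \frac{2}{1 + 4 + 4 \cdot 4} \cdot 27 \left(-32\right) = \frac{2}{1 + 4 + 16} \cdot 27 \left(-32\right) = \frac{2}{21} \cdot 27 \left(-32\right) = \frac{18}{7} \left(-32\right) = - \frac{576}{7}$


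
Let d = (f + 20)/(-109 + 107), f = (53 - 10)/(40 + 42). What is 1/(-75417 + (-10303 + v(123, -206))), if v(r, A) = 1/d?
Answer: -1683/144266924 ≈ -1.1666e-5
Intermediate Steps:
f = 43/82 ≈ 0.52439
d = -1683/164 (d = (43/82 + 20)/(-109 + 107) = (1683/82)/(-2) = (1683/82)*(-½) = -1683/164 ≈ -10.262)
v(r, A) = -164/1683 (v(r, A) = 1/(-1683/164) = -164/1683)
1/(-75417 + (-10303 + v(123, -206))) = 1/(-75417 + (-10303 - 164/1683)) = 1/(-75417 - 17340113/1683) = 1/(-144266924/1683) = -1683/144266924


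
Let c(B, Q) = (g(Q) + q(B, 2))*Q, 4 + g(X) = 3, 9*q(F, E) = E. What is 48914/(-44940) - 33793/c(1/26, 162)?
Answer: 9002942/33705 ≈ 267.11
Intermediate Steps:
q(F, E) = E/9
g(X) = -1 (g(X) = -4 + 3 = -1)
c(B, Q) = -7*Q/9 (c(B, Q) = (-1 + (1/9)*2)*Q = (-1 + 2/9)*Q = -7*Q/9)
48914/(-44940) - 33793/c(1/26, 162) = 48914/(-44940) - 33793/((-7/9*162)) = 48914*(-1/44940) - 33793/(-126) = -24457/22470 - 33793*(-1/126) = -24457/22470 + 33793/126 = 9002942/33705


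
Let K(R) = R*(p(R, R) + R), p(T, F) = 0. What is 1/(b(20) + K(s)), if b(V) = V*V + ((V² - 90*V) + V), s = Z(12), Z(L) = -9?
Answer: -1/899 ≈ -0.0011123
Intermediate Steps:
s = -9
K(R) = R² (K(R) = R*(0 + R) = R*R = R²)
b(V) = -89*V + 2*V² (b(V) = V² + (V² - 89*V) = -89*V + 2*V²)
1/(b(20) + K(s)) = 1/(20*(-89 + 2*20) + (-9)²) = 1/(20*(-89 + 40) + 81) = 1/(20*(-49) + 81) = 1/(-980 + 81) = 1/(-899) = -1/899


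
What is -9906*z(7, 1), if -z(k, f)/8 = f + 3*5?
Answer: 1267968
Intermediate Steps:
z(k, f) = -120 - 8*f (z(k, f) = -8*(f + 3*5) = -8*(f + 15) = -8*(15 + f) = -120 - 8*f)
-9906*z(7, 1) = -9906*(-120 - 8*1) = -9906*(-120 - 8) = -9906*(-128) = 1267968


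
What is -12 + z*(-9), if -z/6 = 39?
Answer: 2094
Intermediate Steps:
z = -234 (z = -6*39 = -234)
-12 + z*(-9) = -12 - 234*(-9) = -12 + 2106 = 2094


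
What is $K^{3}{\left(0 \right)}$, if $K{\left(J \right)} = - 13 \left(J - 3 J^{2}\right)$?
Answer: $0$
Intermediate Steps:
$K{\left(J \right)} = - 13 J + 39 J^{2}$
$K^{3}{\left(0 \right)} = \left(13 \cdot 0 \left(-1 + 3 \cdot 0\right)\right)^{3} = \left(13 \cdot 0 \left(-1 + 0\right)\right)^{3} = \left(13 \cdot 0 \left(-1\right)\right)^{3} = 0^{3} = 0$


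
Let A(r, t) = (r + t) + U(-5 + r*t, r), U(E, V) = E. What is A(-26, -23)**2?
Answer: 295936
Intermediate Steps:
A(r, t) = -5 + r + t + r*t (A(r, t) = (r + t) + (-5 + r*t) = -5 + r + t + r*t)
A(-26, -23)**2 = (-5 - 26 - 23 - 26*(-23))**2 = (-5 - 26 - 23 + 598)**2 = 544**2 = 295936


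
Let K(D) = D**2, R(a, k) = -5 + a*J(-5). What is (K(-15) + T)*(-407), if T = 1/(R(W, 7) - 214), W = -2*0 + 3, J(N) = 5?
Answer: -18680893/204 ≈ -91573.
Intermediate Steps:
W = 3 (W = 0 + 3 = 3)
R(a, k) = -5 + 5*a (R(a, k) = -5 + a*5 = -5 + 5*a)
T = -1/204 (T = 1/((-5 + 5*3) - 214) = 1/((-5 + 15) - 214) = 1/(10 - 214) = 1/(-204) = -1/204 ≈ -0.0049020)
(K(-15) + T)*(-407) = ((-15)**2 - 1/204)*(-407) = (225 - 1/204)*(-407) = (45899/204)*(-407) = -18680893/204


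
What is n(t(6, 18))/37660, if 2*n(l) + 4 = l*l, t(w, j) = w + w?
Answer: 1/538 ≈ 0.0018587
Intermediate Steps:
t(w, j) = 2*w
n(l) = -2 + l**2/2 (n(l) = -2 + (l*l)/2 = -2 + l**2/2)
n(t(6, 18))/37660 = (-2 + (2*6)**2/2)/37660 = (-2 + (1/2)*12**2)*(1/37660) = (-2 + (1/2)*144)*(1/37660) = (-2 + 72)*(1/37660) = 70*(1/37660) = 1/538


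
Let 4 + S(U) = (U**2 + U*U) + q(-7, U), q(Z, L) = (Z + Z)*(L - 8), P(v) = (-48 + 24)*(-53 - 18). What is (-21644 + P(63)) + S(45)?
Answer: -16412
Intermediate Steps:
P(v) = 1704 (P(v) = -24*(-71) = 1704)
q(Z, L) = 2*Z*(-8 + L) (q(Z, L) = (2*Z)*(-8 + L) = 2*Z*(-8 + L))
S(U) = 108 - 14*U + 2*U**2 (S(U) = -4 + ((U**2 + U*U) + 2*(-7)*(-8 + U)) = -4 + ((U**2 + U**2) + (112 - 14*U)) = -4 + (2*U**2 + (112 - 14*U)) = -4 + (112 - 14*U + 2*U**2) = 108 - 14*U + 2*U**2)
(-21644 + P(63)) + S(45) = (-21644 + 1704) + (108 - 14*45 + 2*45**2) = -19940 + (108 - 630 + 2*2025) = -19940 + (108 - 630 + 4050) = -19940 + 3528 = -16412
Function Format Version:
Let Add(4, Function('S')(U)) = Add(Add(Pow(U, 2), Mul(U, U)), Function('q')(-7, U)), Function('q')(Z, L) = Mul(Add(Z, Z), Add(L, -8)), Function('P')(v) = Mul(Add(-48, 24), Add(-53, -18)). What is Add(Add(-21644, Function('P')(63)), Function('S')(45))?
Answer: -16412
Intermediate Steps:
Function('P')(v) = 1704 (Function('P')(v) = Mul(-24, -71) = 1704)
Function('q')(Z, L) = Mul(2, Z, Add(-8, L)) (Function('q')(Z, L) = Mul(Mul(2, Z), Add(-8, L)) = Mul(2, Z, Add(-8, L)))
Function('S')(U) = Add(108, Mul(-14, U), Mul(2, Pow(U, 2))) (Function('S')(U) = Add(-4, Add(Add(Pow(U, 2), Mul(U, U)), Mul(2, -7, Add(-8, U)))) = Add(-4, Add(Add(Pow(U, 2), Pow(U, 2)), Add(112, Mul(-14, U)))) = Add(-4, Add(Mul(2, Pow(U, 2)), Add(112, Mul(-14, U)))) = Add(-4, Add(112, Mul(-14, U), Mul(2, Pow(U, 2)))) = Add(108, Mul(-14, U), Mul(2, Pow(U, 2))))
Add(Add(-21644, Function('P')(63)), Function('S')(45)) = Add(Add(-21644, 1704), Add(108, Mul(-14, 45), Mul(2, Pow(45, 2)))) = Add(-19940, Add(108, -630, Mul(2, 2025))) = Add(-19940, Add(108, -630, 4050)) = Add(-19940, 3528) = -16412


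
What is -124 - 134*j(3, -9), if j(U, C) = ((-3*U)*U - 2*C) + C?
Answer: 2288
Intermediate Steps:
j(U, C) = -C - 3*U**2 (j(U, C) = (-3*U**2 - 2*C) + C = -C - 3*U**2)
-124 - 134*j(3, -9) = -124 - 134*(-1*(-9) - 3*3**2) = -124 - 134*(9 - 3*9) = -124 - 134*(9 - 27) = -124 - 134*(-18) = -124 + 2412 = 2288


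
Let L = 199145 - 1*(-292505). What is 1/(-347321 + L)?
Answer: 1/144329 ≈ 6.9286e-6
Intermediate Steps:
L = 491650 (L = 199145 + 292505 = 491650)
1/(-347321 + L) = 1/(-347321 + 491650) = 1/144329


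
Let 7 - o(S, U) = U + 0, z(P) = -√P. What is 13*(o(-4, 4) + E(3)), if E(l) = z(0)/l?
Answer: 39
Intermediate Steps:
o(S, U) = 7 - U (o(S, U) = 7 - (U + 0) = 7 - U)
E(l) = 0 (E(l) = (-√0)/l = (-1*0)/l = 0/l = 0)
13*(o(-4, 4) + E(3)) = 13*((7 - 1*4) + 0) = 13*((7 - 4) + 0) = 13*(3 + 0) = 13*3 = 39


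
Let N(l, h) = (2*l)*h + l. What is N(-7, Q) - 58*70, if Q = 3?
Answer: -4109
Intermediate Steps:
N(l, h) = l + 2*h*l (N(l, h) = 2*h*l + l = l + 2*h*l)
N(-7, Q) - 58*70 = -7*(1 + 2*3) - 58*70 = -7*(1 + 6) - 4060 = -7*7 - 4060 = -49 - 4060 = -4109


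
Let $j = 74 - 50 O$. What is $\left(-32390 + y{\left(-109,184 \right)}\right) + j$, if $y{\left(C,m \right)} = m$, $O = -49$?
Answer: $-29682$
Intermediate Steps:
$j = 2524$ ($j = 74 - -2450 = 74 + 2450 = 2524$)
$\left(-32390 + y{\left(-109,184 \right)}\right) + j = \left(-32390 + 184\right) + 2524 = -32206 + 2524 = -29682$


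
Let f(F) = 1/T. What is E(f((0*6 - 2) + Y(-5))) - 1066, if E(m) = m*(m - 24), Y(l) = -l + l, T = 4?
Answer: -17151/16 ≈ -1071.9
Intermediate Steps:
Y(l) = 0
f(F) = ¼ (f(F) = 1/4 = ¼)
E(m) = m*(-24 + m)
E(f((0*6 - 2) + Y(-5))) - 1066 = (-24 + ¼)/4 - 1066 = (¼)*(-95/4) - 1066 = -95/16 - 1066 = -17151/16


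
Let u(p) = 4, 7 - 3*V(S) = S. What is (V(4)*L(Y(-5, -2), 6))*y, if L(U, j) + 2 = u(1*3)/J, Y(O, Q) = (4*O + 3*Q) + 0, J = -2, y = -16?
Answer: 64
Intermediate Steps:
V(S) = 7/3 - S/3
Y(O, Q) = 3*Q + 4*O (Y(O, Q) = (3*Q + 4*O) + 0 = 3*Q + 4*O)
L(U, j) = -4 (L(U, j) = -2 + 4/(-2) = -2 + 4*(-½) = -2 - 2 = -4)
(V(4)*L(Y(-5, -2), 6))*y = ((7/3 - ⅓*4)*(-4))*(-16) = ((7/3 - 4/3)*(-4))*(-16) = (1*(-4))*(-16) = -4*(-16) = 64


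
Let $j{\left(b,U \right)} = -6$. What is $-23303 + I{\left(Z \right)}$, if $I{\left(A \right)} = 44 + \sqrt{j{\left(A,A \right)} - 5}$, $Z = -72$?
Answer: $-23259 + i \sqrt{11} \approx -23259.0 + 3.3166 i$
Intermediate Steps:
$I{\left(A \right)} = 44 + i \sqrt{11}$ ($I{\left(A \right)} = 44 + \sqrt{-6 - 5} = 44 + \sqrt{-11} = 44 + i \sqrt{11}$)
$-23303 + I{\left(Z \right)} = -23303 + \left(44 + i \sqrt{11}\right) = -23259 + i \sqrt{11}$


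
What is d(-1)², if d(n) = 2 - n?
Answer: 9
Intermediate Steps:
d(-1)² = (2 - 1*(-1))² = (2 + 1)² = 3² = 9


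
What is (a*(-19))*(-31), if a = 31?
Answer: 18259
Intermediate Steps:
(a*(-19))*(-31) = (31*(-19))*(-31) = -589*(-31) = 18259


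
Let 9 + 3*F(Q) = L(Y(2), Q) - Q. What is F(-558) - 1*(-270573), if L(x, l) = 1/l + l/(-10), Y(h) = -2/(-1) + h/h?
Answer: 2266383397/8370 ≈ 2.7077e+5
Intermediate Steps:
Y(h) = 3 (Y(h) = -2*(-1) + 1 = 2 + 1 = 3)
L(x, l) = 1/l - l/10 (L(x, l) = 1/l + l*(-⅒) = 1/l - l/10)
F(Q) = -3 - 11*Q/30 + 1/(3*Q) (F(Q) = -3 + ((1/Q - Q/10) - Q)/3 = -3 + (1/Q - 11*Q/10)/3 = -3 + (-11*Q/30 + 1/(3*Q)) = -3 - 11*Q/30 + 1/(3*Q))
F(-558) - 1*(-270573) = (-3 - 11/30*(-558) + (⅓)/(-558)) - 1*(-270573) = (-3 + 1023/5 + (⅓)*(-1/558)) + 270573 = (-3 + 1023/5 - 1/1674) + 270573 = 1687387/8370 + 270573 = 2266383397/8370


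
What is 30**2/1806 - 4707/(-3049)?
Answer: 1874157/917749 ≈ 2.0421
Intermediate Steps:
30**2/1806 - 4707/(-3049) = 900*(1/1806) - 4707*(-1/3049) = 150/301 + 4707/3049 = 1874157/917749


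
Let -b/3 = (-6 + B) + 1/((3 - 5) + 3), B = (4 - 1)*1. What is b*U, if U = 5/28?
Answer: 15/14 ≈ 1.0714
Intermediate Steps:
B = 3 (B = 3*1 = 3)
U = 5/28 (U = 5*(1/28) = 5/28 ≈ 0.17857)
b = 6 (b = -3*((-6 + 3) + 1/((3 - 5) + 3)) = -3*(-3 + 1/(-2 + 3)) = -3*(-3 + 1/1) = -3*(-3 + 1*1) = -3*(-3 + 1) = -3*(-2) = 6)
b*U = 6*(5/28) = 15/14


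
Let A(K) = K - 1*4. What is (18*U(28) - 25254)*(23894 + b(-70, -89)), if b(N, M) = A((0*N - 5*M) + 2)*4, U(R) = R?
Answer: -635233500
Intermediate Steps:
A(K) = -4 + K (A(K) = K - 4 = -4 + K)
b(N, M) = -8 - 20*M (b(N, M) = (-4 + ((0*N - 5*M) + 2))*4 = (-4 + ((0 - 5*M) + 2))*4 = (-4 + (-5*M + 2))*4 = (-4 + (2 - 5*M))*4 = (-2 - 5*M)*4 = -8 - 20*M)
(18*U(28) - 25254)*(23894 + b(-70, -89)) = (18*28 - 25254)*(23894 + (-8 - 20*(-89))) = (504 - 25254)*(23894 + (-8 + 1780)) = -24750*(23894 + 1772) = -24750*25666 = -635233500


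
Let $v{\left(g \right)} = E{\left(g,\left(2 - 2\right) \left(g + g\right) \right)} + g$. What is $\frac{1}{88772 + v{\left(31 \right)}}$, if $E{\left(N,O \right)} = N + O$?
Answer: $\frac{1}{88834} \approx 1.1257 \cdot 10^{-5}$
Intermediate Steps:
$v{\left(g \right)} = 2 g$ ($v{\left(g \right)} = \left(g + \left(2 - 2\right) \left(g + g\right)\right) + g = \left(g + 0 \cdot 2 g\right) + g = \left(g + 0\right) + g = g + g = 2 g$)
$\frac{1}{88772 + v{\left(31 \right)}} = \frac{1}{88772 + 2 \cdot 31} = \frac{1}{88772 + 62} = \frac{1}{88834}$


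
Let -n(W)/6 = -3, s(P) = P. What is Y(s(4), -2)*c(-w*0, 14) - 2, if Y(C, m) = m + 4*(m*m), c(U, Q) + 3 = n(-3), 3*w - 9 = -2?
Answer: 208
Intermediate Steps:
w = 7/3 (w = 3 + (1/3)*(-2) = 3 - 2/3 = 7/3 ≈ 2.3333)
n(W) = 18 (n(W) = -6*(-3) = 18)
c(U, Q) = 15 (c(U, Q) = -3 + 18 = 15)
Y(C, m) = m + 4*m**2
Y(s(4), -2)*c(-w*0, 14) - 2 = -2*(1 + 4*(-2))*15 - 2 = -2*(1 - 8)*15 - 2 = -2*(-7)*15 - 2 = 14*15 - 2 = 210 - 2 = 208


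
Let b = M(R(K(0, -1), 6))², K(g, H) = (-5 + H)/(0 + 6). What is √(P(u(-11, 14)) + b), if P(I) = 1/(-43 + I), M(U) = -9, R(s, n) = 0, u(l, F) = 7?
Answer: √2915/6 ≈ 8.9985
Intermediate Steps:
K(g, H) = -⅚ + H/6 (K(g, H) = (-5 + H)/6 = (-5 + H)*(⅙) = -⅚ + H/6)
b = 81 (b = (-9)² = 81)
√(P(u(-11, 14)) + b) = √(1/(-43 + 7) + 81) = √(1/(-36) + 81) = √(-1/36 + 81) = √(2915/36) = √2915/6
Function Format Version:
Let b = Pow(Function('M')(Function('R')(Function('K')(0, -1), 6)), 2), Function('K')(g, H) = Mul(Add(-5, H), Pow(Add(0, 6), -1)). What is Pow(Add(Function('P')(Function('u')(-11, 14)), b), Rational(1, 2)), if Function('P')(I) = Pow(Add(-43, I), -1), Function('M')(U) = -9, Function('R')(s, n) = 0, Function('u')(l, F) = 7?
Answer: Mul(Rational(1, 6), Pow(2915, Rational(1, 2))) ≈ 8.9985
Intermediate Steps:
Function('K')(g, H) = Add(Rational(-5, 6), Mul(Rational(1, 6), H)) (Function('K')(g, H) = Mul(Add(-5, H), Pow(6, -1)) = Mul(Add(-5, H), Rational(1, 6)) = Add(Rational(-5, 6), Mul(Rational(1, 6), H)))
b = 81 (b = Pow(-9, 2) = 81)
Pow(Add(Function('P')(Function('u')(-11, 14)), b), Rational(1, 2)) = Pow(Add(Pow(Add(-43, 7), -1), 81), Rational(1, 2)) = Pow(Add(Pow(-36, -1), 81), Rational(1, 2)) = Pow(Add(Rational(-1, 36), 81), Rational(1, 2)) = Pow(Rational(2915, 36), Rational(1, 2)) = Mul(Rational(1, 6), Pow(2915, Rational(1, 2)))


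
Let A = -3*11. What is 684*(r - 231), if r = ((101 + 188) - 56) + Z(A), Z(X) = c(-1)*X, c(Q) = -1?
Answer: 23940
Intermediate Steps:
A = -33
Z(X) = -X
r = 266 (r = ((101 + 188) - 56) - 1*(-33) = (289 - 56) + 33 = 233 + 33 = 266)
684*(r - 231) = 684*(266 - 231) = 684*35 = 23940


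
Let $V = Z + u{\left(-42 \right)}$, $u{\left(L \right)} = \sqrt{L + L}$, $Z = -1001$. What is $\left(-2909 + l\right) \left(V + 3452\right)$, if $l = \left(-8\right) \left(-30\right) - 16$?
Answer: $-6580935 - 5370 i \sqrt{21} \approx -6.5809 \cdot 10^{6} - 24608.0 i$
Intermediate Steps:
$l = 224$ ($l = 240 - 16 = 224$)
$u{\left(L \right)} = \sqrt{2} \sqrt{L}$ ($u{\left(L \right)} = \sqrt{2 L} = \sqrt{2} \sqrt{L}$)
$V = -1001 + 2 i \sqrt{21}$ ($V = -1001 + \sqrt{2} \sqrt{-42} = -1001 + \sqrt{2} i \sqrt{42} = -1001 + 2 i \sqrt{21} \approx -1001.0 + 9.1651 i$)
$\left(-2909 + l\right) \left(V + 3452\right) = \left(-2909 + 224\right) \left(\left(-1001 + 2 i \sqrt{21}\right) + 3452\right) = - 2685 \left(2451 + 2 i \sqrt{21}\right) = -6580935 - 5370 i \sqrt{21}$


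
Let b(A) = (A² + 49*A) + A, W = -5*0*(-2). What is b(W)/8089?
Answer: 0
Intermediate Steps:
W = 0 (W = 0*(-2) = 0)
b(A) = A² + 50*A
b(W)/8089 = (0*(50 + 0))/8089 = (0*50)*(1/8089) = 0*(1/8089) = 0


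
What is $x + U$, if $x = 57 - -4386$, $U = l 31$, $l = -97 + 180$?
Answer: $7016$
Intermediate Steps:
$l = 83$
$U = 2573$ ($U = 83 \cdot 31 = 2573$)
$x = 4443$ ($x = 57 + 4386 = 4443$)
$x + U = 4443 + 2573 = 7016$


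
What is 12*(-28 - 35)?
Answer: -756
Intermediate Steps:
12*(-28 - 35) = 12*(-63) = -756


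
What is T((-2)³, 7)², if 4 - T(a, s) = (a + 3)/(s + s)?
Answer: 3721/196 ≈ 18.985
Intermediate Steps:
T(a, s) = 4 - (3 + a)/(2*s) (T(a, s) = 4 - (a + 3)/(s + s) = 4 - (3 + a)/(2*s))
T((-2)³, 7)² = ((½)*(-3 - 1*(-2)³ + 8*7)/7)² = ((½)*(⅐)*(-3 - 1*(-8) + 56))² = ((½)*(⅐)*(-3 + 8 + 56))² = ((½)*(⅐)*61)² = (61/14)² = 3721/196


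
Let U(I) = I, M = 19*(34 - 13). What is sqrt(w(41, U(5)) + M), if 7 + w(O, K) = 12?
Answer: 2*sqrt(101) ≈ 20.100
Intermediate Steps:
M = 399 (M = 19*21 = 399)
w(O, K) = 5 (w(O, K) = -7 + 12 = 5)
sqrt(w(41, U(5)) + M) = sqrt(5 + 399) = sqrt(404) = 2*sqrt(101)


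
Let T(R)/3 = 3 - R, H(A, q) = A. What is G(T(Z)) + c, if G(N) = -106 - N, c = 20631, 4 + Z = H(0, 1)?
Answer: 20504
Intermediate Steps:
Z = -4 (Z = -4 + 0 = -4)
T(R) = 9 - 3*R (T(R) = 3*(3 - R) = 9 - 3*R)
G(T(Z)) + c = (-106 - (9 - 3*(-4))) + 20631 = (-106 - (9 + 12)) + 20631 = (-106 - 1*21) + 20631 = (-106 - 21) + 20631 = -127 + 20631 = 20504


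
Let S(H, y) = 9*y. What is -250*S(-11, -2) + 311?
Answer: 4811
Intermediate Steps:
-250*S(-11, -2) + 311 = -2250*(-2) + 311 = -250*(-18) + 311 = 4500 + 311 = 4811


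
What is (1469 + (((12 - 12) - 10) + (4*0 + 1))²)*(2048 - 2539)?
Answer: -761050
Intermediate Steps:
(1469 + (((12 - 12) - 10) + (4*0 + 1))²)*(2048 - 2539) = (1469 + ((0 - 10) + (0 + 1))²)*(-491) = (1469 + (-10 + 1)²)*(-491) = (1469 + (-9)²)*(-491) = (1469 + 81)*(-491) = 1550*(-491) = -761050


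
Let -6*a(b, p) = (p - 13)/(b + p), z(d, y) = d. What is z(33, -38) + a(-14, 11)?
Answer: 296/9 ≈ 32.889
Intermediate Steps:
a(b, p) = -(-13 + p)/(6*(b + p)) (a(b, p) = -(p - 13)/(6*(b + p)) = -(-13 + p)/(6*(b + p)))
z(33, -38) + a(-14, 11) = 33 + (13 - 1*11)/(6*(-14 + 11)) = 33 + (⅙)*(13 - 11)/(-3) = 33 + (⅙)*(-⅓)*2 = 33 - ⅑ = 296/9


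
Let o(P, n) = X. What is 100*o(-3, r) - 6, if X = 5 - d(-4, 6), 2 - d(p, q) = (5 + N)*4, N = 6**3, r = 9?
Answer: 88694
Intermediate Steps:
N = 216
d(p, q) = -882 (d(p, q) = 2 - (5 + 216)*4 = 2 - 221*4 = 2 - 1*884 = 2 - 884 = -882)
X = 887 (X = 5 - 1*(-882) = 5 + 882 = 887)
o(P, n) = 887
100*o(-3, r) - 6 = 100*887 - 6 = 88700 - 6 = 88694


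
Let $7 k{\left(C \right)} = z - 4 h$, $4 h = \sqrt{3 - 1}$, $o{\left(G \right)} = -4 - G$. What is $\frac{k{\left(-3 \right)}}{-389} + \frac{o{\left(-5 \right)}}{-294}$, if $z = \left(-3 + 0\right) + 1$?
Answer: $- \frac{305}{114366} + \frac{\sqrt{2}}{2723} \approx -0.0021475$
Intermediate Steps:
$z = -2$ ($z = -3 + 1 = -2$)
$h = \frac{\sqrt{2}}{4}$ ($h = \frac{\sqrt{3 - 1}}{4} = \frac{\sqrt{2}}{4} \approx 0.35355$)
$k{\left(C \right)} = - \frac{2}{7} - \frac{\sqrt{2}}{7}$ ($k{\left(C \right)} = \frac{-2 - 4 \frac{\sqrt{2}}{4}}{7} = \frac{-2 - \sqrt{2}}{7} = - \frac{2}{7} - \frac{\sqrt{2}}{7}$)
$\frac{k{\left(-3 \right)}}{-389} + \frac{o{\left(-5 \right)}}{-294} = \frac{- \frac{2}{7} - \frac{\sqrt{2}}{7}}{-389} + \frac{-4 - -5}{-294} = \left(- \frac{2}{7} - \frac{\sqrt{2}}{7}\right) \left(- \frac{1}{389}\right) + \left(-4 + 5\right) \left(- \frac{1}{294}\right) = \left(\frac{2}{2723} + \frac{\sqrt{2}}{2723}\right) + 1 \left(- \frac{1}{294}\right) = \left(\frac{2}{2723} + \frac{\sqrt{2}}{2723}\right) - \frac{1}{294} = - \frac{305}{114366} + \frac{\sqrt{2}}{2723}$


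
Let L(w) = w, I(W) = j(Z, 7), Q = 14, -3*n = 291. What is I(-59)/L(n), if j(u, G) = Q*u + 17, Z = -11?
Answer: 137/97 ≈ 1.4124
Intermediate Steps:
n = -97 (n = -⅓*291 = -97)
j(u, G) = 17 + 14*u (j(u, G) = 14*u + 17 = 17 + 14*u)
I(W) = -137 (I(W) = 17 + 14*(-11) = 17 - 154 = -137)
I(-59)/L(n) = -137/(-97) = -137*(-1/97) = 137/97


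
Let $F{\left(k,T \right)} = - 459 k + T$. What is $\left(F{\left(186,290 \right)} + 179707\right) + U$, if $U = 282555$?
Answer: $377178$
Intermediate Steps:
$F{\left(k,T \right)} = T - 459 k$
$\left(F{\left(186,290 \right)} + 179707\right) + U = \left(\left(290 - 85374\right) + 179707\right) + 282555 = \left(-85084 + 179707\right) + 282555 = 94623 + 282555 = 377178$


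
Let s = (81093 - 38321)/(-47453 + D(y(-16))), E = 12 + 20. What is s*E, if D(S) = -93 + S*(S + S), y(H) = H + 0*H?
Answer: -684352/23517 ≈ -29.100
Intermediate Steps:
y(H) = H (y(H) = H + 0 = H)
E = 32
D(S) = -93 + 2*S**2 (D(S) = -93 + S*(2*S) = -93 + 2*S**2)
s = -21386/23517 (s = (81093 - 38321)/(-47453 + (-93 + 2*(-16)**2)) = 42772/(-47453 + (-93 + 2*256)) = 42772/(-47453 + (-93 + 512)) = 42772/(-47453 + 419) = 42772/(-47034) = 42772*(-1/47034) = -21386/23517 ≈ -0.90938)
s*E = -21386/23517*32 = -684352/23517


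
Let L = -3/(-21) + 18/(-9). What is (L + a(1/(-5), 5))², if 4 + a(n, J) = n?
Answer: 44944/1225 ≈ 36.689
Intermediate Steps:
a(n, J) = -4 + n
L = -13/7 (L = -3*(-1/21) + 18*(-⅑) = ⅐ - 2 = -13/7 ≈ -1.8571)
(L + a(1/(-5), 5))² = (-13/7 + (-4 + 1/(-5)))² = (-13/7 + (-4 - ⅕))² = (-13/7 - 21/5)² = (-212/35)² = 44944/1225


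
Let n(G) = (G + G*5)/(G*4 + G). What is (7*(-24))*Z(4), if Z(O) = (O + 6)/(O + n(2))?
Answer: -4200/13 ≈ -323.08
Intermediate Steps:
n(G) = 6/5 (n(G) = (G + 5*G)/(4*G + G) = (6*G)/((5*G)) = (6*G)*(1/(5*G)) = 6/5)
Z(O) = (6 + O)/(6/5 + O) (Z(O) = (O + 6)/(O + 6/5) = (6 + O)/(6/5 + O))
(7*(-24))*Z(4) = (7*(-24))*(5*(6 + 4)/(6 + 5*4)) = -840*10/(6 + 20) = -840*10/26 = -168*25/13 = -4200/13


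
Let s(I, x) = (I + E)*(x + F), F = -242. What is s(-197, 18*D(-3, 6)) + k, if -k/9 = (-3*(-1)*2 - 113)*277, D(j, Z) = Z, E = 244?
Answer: 260453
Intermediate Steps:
s(I, x) = (-242 + x)*(244 + I) (s(I, x) = (I + 244)*(x - 242) = (244 + I)*(-242 + x) = (-242 + x)*(244 + I))
k = 266751 (k = -9*(-3*(-1)*2 - 113)*277 = -9*(3*2 - 113)*277 = -9*(6 - 113)*277 = -(-963)*277 = -9*(-29639) = 266751)
s(-197, 18*D(-3, 6)) + k = (-59048 - 242*(-197) + 244*(18*6) - 3546*6) + 266751 = (-59048 + 47674 + 244*108 - 197*108) + 266751 = (-59048 + 47674 + 26352 - 21276) + 266751 = -6298 + 266751 = 260453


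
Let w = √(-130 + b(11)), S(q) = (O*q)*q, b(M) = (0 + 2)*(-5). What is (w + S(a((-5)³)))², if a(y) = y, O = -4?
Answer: 3906249860 - 250000*I*√35 ≈ 3.9062e+9 - 1.479e+6*I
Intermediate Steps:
b(M) = -10 (b(M) = 2*(-5) = -10)
S(q) = -4*q² (S(q) = (-4*q)*q = -4*q²)
w = 2*I*√35 (w = √(-130 - 10) = √(-140) = 2*I*√35 ≈ 11.832*I)
(w + S(a((-5)³)))² = (2*I*√35 - 4*((-5)³)²)² = (2*I*√35 - 4*(-125)²)² = (2*I*√35 - 4*15625)² = (2*I*√35 - 62500)² = (-62500 + 2*I*√35)²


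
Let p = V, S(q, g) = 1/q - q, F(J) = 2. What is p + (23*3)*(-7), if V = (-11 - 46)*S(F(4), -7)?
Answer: -795/2 ≈ -397.50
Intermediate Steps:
V = 171/2 (V = (-11 - 46)*(1/2 - 1*2) = -57*(1/2 - 2) = -57*(-3/2) = 171/2 ≈ 85.500)
p = 171/2 ≈ 85.500
p + (23*3)*(-7) = 171/2 + (23*3)*(-7) = 171/2 + 69*(-7) = 171/2 - 483 = -795/2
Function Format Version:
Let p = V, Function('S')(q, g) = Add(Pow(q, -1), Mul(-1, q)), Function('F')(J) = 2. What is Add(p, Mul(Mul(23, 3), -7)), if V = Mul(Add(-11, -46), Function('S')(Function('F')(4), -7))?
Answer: Rational(-795, 2) ≈ -397.50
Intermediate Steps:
V = Rational(171, 2) (V = Mul(Add(-11, -46), Add(Pow(2, -1), Mul(-1, 2))) = Mul(-57, Add(Rational(1, 2), -2)) = Mul(-57, Rational(-3, 2)) = Rational(171, 2) ≈ 85.500)
p = Rational(171, 2) ≈ 85.500
Add(p, Mul(Mul(23, 3), -7)) = Add(Rational(171, 2), Mul(Mul(23, 3), -7)) = Add(Rational(171, 2), Mul(69, -7)) = Add(Rational(171, 2), -483) = Rational(-795, 2)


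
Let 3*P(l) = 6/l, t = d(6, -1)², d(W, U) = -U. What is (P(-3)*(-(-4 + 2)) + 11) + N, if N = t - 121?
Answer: -331/3 ≈ -110.33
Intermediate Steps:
t = 1 (t = (-1*(-1))² = 1² = 1)
P(l) = 2/l (P(l) = (6/l)/3 = 2/l)
N = -120 (N = 1 - 121 = -120)
(P(-3)*(-(-4 + 2)) + 11) + N = ((2/(-3))*(-(-4 + 2)) + 11) - 120 = ((2*(-⅓))*(-1*(-2)) + 11) - 120 = (-⅔*2 + 11) - 120 = (-4/3 + 11) - 120 = 29/3 - 120 = -331/3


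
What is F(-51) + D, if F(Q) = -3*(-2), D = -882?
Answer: -876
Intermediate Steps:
F(Q) = 6
F(-51) + D = 6 - 882 = -876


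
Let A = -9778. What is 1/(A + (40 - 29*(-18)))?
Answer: -1/9216 ≈ -0.00010851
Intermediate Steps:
1/(A + (40 - 29*(-18))) = 1/(-9778 + (40 - 29*(-18))) = 1/(-9778 + (40 + 522)) = 1/(-9778 + 562) = 1/(-9216) = -1/9216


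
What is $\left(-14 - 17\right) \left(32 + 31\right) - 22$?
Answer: $-1975$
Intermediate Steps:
$\left(-14 - 17\right) \left(32 + 31\right) - 22 = \left(-14 - 17\right) 63 - 22 = \left(-31\right) 63 - 22 = -1953 - 22 = -1975$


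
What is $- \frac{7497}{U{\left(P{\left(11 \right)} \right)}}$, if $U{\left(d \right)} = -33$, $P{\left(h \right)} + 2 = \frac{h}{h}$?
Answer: $\frac{2499}{11} \approx 227.18$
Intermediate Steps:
$P{\left(h \right)} = -1$ ($P{\left(h \right)} = -2 + \frac{h}{h} = -2 + 1 = -1$)
$- \frac{7497}{U{\left(P{\left(11 \right)} \right)}} = - \frac{7497}{-33} = \left(-7497\right) \left(- \frac{1}{33}\right) = \frac{2499}{11}$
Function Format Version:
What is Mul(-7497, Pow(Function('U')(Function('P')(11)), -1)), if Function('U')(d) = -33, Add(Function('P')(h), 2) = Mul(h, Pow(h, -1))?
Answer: Rational(2499, 11) ≈ 227.18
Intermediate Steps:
Function('P')(h) = -1 (Function('P')(h) = Add(-2, Mul(h, Pow(h, -1))) = Add(-2, 1) = -1)
Mul(-7497, Pow(Function('U')(Function('P')(11)), -1)) = Mul(-7497, Pow(-33, -1)) = Mul(-7497, Rational(-1, 33)) = Rational(2499, 11)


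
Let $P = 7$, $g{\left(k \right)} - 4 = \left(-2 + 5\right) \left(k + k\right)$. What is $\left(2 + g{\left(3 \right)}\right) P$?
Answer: $168$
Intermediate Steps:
$g{\left(k \right)} = 4 + 6 k$ ($g{\left(k \right)} = 4 + \left(-2 + 5\right) \left(k + k\right) = 4 + 3 \cdot 2 k = 4 + 6 k$)
$\left(2 + g{\left(3 \right)}\right) P = \left(2 + \left(4 + 6 \cdot 3\right)\right) 7 = \left(2 + \left(4 + 18\right)\right) 7 = \left(2 + 22\right) 7 = 24 \cdot 7 = 168$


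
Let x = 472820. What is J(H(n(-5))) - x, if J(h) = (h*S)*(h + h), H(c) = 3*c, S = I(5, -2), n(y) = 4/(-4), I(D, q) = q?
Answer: -472856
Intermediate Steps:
n(y) = -1 (n(y) = 4*(-¼) = -1)
S = -2
J(h) = -4*h² (J(h) = (h*(-2))*(h + h) = (-2*h)*(2*h) = -4*h²)
J(H(n(-5))) - x = -4*(3*(-1))² - 1*472820 = -4*(-3)² - 472820 = -4*9 - 472820 = -36 - 472820 = -472856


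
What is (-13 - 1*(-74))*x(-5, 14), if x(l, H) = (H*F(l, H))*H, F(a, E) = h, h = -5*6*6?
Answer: -2152080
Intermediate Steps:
h = -180 (h = -30*6 = -180)
F(a, E) = -180
x(l, H) = -180*H² (x(l, H) = (H*(-180))*H = (-180*H)*H = -180*H²)
(-13 - 1*(-74))*x(-5, 14) = (-13 - 1*(-74))*(-180*14²) = (-13 + 74)*(-180*196) = 61*(-35280) = -2152080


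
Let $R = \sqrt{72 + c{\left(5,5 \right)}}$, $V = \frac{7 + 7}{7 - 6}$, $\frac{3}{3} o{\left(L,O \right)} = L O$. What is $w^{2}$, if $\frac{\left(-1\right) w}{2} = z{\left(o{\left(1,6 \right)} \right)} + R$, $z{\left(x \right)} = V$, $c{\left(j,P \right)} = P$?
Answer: $1092 + 112 \sqrt{77} \approx 2074.8$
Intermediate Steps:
$o{\left(L,O \right)} = L O$
$V = 14$ ($V = \frac{14}{1} = 14 \cdot 1 = 14$)
$R = \sqrt{77}$ ($R = \sqrt{72 + 5} = \sqrt{77} \approx 8.775$)
$z{\left(x \right)} = 14$
$w = -28 - 2 \sqrt{77}$ ($w = - 2 \left(14 + \sqrt{77}\right) = -28 - 2 \sqrt{77} \approx -45.55$)
$w^{2} = \left(-28 - 2 \sqrt{77}\right)^{2}$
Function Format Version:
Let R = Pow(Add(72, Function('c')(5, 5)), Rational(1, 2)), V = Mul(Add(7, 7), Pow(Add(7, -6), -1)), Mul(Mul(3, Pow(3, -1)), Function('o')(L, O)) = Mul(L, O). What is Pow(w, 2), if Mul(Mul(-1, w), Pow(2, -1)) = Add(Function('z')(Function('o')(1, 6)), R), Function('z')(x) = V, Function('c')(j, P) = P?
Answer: Add(1092, Mul(112, Pow(77, Rational(1, 2)))) ≈ 2074.8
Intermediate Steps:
Function('o')(L, O) = Mul(L, O)
V = 14 (V = Mul(14, Pow(1, -1)) = Mul(14, 1) = 14)
R = Pow(77, Rational(1, 2)) (R = Pow(Add(72, 5), Rational(1, 2)) = Pow(77, Rational(1, 2)) ≈ 8.7750)
Function('z')(x) = 14
w = Add(-28, Mul(-2, Pow(77, Rational(1, 2)))) (w = Mul(-2, Add(14, Pow(77, Rational(1, 2)))) = Add(-28, Mul(-2, Pow(77, Rational(1, 2)))) ≈ -45.550)
Pow(w, 2) = Pow(Add(-28, Mul(-2, Pow(77, Rational(1, 2)))), 2)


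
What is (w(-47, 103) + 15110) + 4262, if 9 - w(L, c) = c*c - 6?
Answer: 8778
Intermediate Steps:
w(L, c) = 15 - c² (w(L, c) = 9 - (c*c - 6) = 9 - (c² - 6) = 9 - (-6 + c²) = 9 + (6 - c²) = 15 - c²)
(w(-47, 103) + 15110) + 4262 = ((15 - 1*103²) + 15110) + 4262 = ((15 - 1*10609) + 15110) + 4262 = ((15 - 10609) + 15110) + 4262 = (-10594 + 15110) + 4262 = 4516 + 4262 = 8778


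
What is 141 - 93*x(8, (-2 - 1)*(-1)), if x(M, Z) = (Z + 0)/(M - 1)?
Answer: 708/7 ≈ 101.14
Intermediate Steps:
x(M, Z) = Z/(-1 + M)
141 - 93*x(8, (-2 - 1)*(-1)) = 141 - 93*(-2 - 1)*(-1)/(-1 + 8) = 141 - 93*(-3*(-1))/7 = 141 - 279/7 = 708/7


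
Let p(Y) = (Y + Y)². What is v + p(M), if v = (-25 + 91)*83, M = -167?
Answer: 117034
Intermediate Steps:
p(Y) = 4*Y² (p(Y) = (2*Y)² = 4*Y²)
v = 5478 (v = 66*83 = 5478)
v + p(M) = 5478 + 4*(-167)² = 5478 + 4*27889 = 5478 + 111556 = 117034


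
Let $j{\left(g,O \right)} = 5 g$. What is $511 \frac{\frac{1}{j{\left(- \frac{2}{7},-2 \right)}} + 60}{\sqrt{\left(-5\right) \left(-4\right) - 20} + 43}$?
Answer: $\frac{303023}{430} \approx 704.71$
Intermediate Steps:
$511 \frac{\frac{1}{j{\left(- \frac{2}{7},-2 \right)}} + 60}{\sqrt{\left(-5\right) \left(-4\right) - 20} + 43} = 511 \frac{\frac{1}{5 \left(- \frac{2}{7}\right)} + 60}{\sqrt{\left(-5\right) \left(-4\right) - 20} + 43} = 511 \frac{\frac{1}{5 \left(\left(-2\right) \frac{1}{7}\right)} + 60}{\sqrt{20 - 20} + 43} = 511 \frac{\frac{1}{5 \left(- \frac{2}{7}\right)} + 60}{\sqrt{0} + 43} = 511 \frac{\frac{1}{- \frac{10}{7}} + 60}{0 + 43} = 511 \frac{- \frac{7}{10} + 60}{43} = 511 \cdot \frac{593}{10} \cdot \frac{1}{43} = 511 \cdot \frac{593}{430} = \frac{303023}{430}$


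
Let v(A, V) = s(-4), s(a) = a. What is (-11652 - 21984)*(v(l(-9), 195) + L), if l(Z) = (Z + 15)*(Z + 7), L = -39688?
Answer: 1335080112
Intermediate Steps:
l(Z) = (7 + Z)*(15 + Z) (l(Z) = (15 + Z)*(7 + Z) = (7 + Z)*(15 + Z))
v(A, V) = -4
(-11652 - 21984)*(v(l(-9), 195) + L) = (-11652 - 21984)*(-4 - 39688) = -33636*(-39692) = 1335080112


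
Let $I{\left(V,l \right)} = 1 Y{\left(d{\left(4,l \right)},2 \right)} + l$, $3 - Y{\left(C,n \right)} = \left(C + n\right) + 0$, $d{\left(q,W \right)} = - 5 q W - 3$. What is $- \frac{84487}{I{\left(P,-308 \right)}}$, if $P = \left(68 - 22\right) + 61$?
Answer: $\frac{84487}{6464} \approx 13.07$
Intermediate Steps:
$P = 107$ ($P = 46 + 61 = 107$)
$d{\left(q,W \right)} = -3 - 5 W q$ ($d{\left(q,W \right)} = - 5 W q - 3 = -3 - 5 W q$)
$Y{\left(C,n \right)} = 3 - C - n$ ($Y{\left(C,n \right)} = 3 - \left(\left(C + n\right) + 0\right) = 3 - \left(C + n\right) = 3 - C - n$)
$I{\left(V,l \right)} = 4 + 21 l$ ($I{\left(V,l \right)} = 1 \left(3 - \left(-3 - 5 l 4\right) - 2\right) + l = 1 \left(3 - \left(-3 - 20 l\right) - 2\right) + l = 1 \left(3 + \left(3 + 20 l\right) - 2\right) + l = 1 \left(4 + 20 l\right) + l = \left(4 + 20 l\right) + l = 4 + 21 l$)
$- \frac{84487}{I{\left(P,-308 \right)}} = - \frac{84487}{4 + 21 \left(-308\right)} = - \frac{84487}{4 - 6468} = - \frac{84487}{-6464} = \left(-84487\right) \left(- \frac{1}{6464}\right) = \frac{84487}{6464}$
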